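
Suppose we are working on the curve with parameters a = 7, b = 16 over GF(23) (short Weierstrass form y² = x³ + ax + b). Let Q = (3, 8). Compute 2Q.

tangent at (3, 8): λ = (3·3² + 7)/(2·8) ≡ 11/16. 16⁻¹ ≡ 13 (mod 23) since 16·13 = 208 ≡ 1, so λ ≡ 11·13 ≡ 5.
  x = λ² - 3 - 3 = 25 - 6 ≡ 19; y = λ·(3 - 19) - 8 ≡ 4. → (19, 4)

(19, 4)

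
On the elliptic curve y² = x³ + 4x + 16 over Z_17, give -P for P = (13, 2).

(13, 15)

-(13, 2) = (13, -2 mod 17) = (13, 15).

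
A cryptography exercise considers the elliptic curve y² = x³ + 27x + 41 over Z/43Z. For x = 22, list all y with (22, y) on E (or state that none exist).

19, 24

x³ + 27x + 41 = 11283 ≡ 17 (mod 43).
Square roots of 17 mod 43: 19 and 24 (since 19² = 361 ≡ 17).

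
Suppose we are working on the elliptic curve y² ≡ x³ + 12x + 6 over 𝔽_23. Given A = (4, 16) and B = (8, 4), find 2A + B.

(0, 11)

First 2A:
Repeated addition: build up to 2A.
2A: tangent at (4, 16): λ = (3·4² + 12)/(2·16) ≡ 14/9. 9⁻¹ ≡ 18 (mod 23) since 9·18 = 162 ≡ 1, so λ ≡ 14·18 ≡ 22.
  x = λ² - 4 - 4 = 484 - 8 ≡ 16; y = λ·(4 - 16) - 16 ≡ 19. → (16, 19)
2A = (16, 19).
Finally 2A + B:
(16, 19) + (8, 4). λ = (4 - 19)/(8 - 16) ≡ 8/15 mod 23. 15⁻¹ ≡ 20 (mod 23), so λ ≡ 22.
  x = λ² - 16 - 8 = 484 - 24 ≡ 0; y = λ·(16 - 0) - 19 ≡ 11. → (0, 11)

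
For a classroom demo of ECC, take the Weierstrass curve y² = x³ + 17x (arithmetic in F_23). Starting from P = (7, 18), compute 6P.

Repeated addition: build up to 6P.
2P: tangent at (7, 18): λ = (3·7² + 17)/(2·18) ≡ 3/13. 13⁻¹ ≡ 16 (mod 23), so λ ≡ 3·16 ≡ 2.
  x = λ² - 7 - 7 = 4 - 14 ≡ 13; y = λ·(7 - 13) - 18 ≡ 16. → (13, 16)
3P: (13, 16) + (7, 18). λ = (18 - 16)/(7 - 13) ≡ 2/17 mod 23. 17⁻¹ ≡ 19 (mod 23) since 17·19 = 323 ≡ 1, so λ ≡ 15.
  x = λ² - 13 - 7 = 225 - 20 ≡ 21; y = λ·(13 - 21) - 16 ≡ 2. → (21, 2)
4P: (21, 2) + (7, 18). λ = (18 - 2)/(7 - 21) ≡ 16/9 mod 23. 9⁻¹ ≡ 18 (mod 23), so λ ≡ 12.
  x = λ² - 21 - 7 = 144 - 28 ≡ 1; y = λ·(21 - 1) - 2 ≡ 8. → (1, 8)
5P: (1, 8) + (7, 18). λ = (18 - 8)/(7 - 1) ≡ 10/6 mod 23. 6⁻¹ ≡ 4 (mod 23), so λ ≡ 17.
  x = λ² - 1 - 7 = 289 - 8 ≡ 5; y = λ·(1 - 5) - 8 ≡ 16. → (5, 16)
6P: (5, 16) + (7, 18). λ = (18 - 16)/(7 - 5) ≡ 2/2 mod 23. 2⁻¹ ≡ 12 (mod 23) since 2·12 = 24 ≡ 1, so λ ≡ 1.
  x = λ² - 5 - 7 = 1 - 12 ≡ 12; y = λ·(5 - 12) - 16 ≡ 0. → (12, 0)

(12, 0)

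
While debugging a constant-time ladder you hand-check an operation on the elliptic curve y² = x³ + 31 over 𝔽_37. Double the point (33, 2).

(4, 13)

tangent at (33, 2): λ = (3·33² + 0)/(2·2) ≡ 11/4. 4⁻¹ ≡ 28 (mod 37), so λ ≡ 11·28 ≡ 12.
  x = λ² - 33 - 33 = 144 - 66 ≡ 4; y = λ·(33 - 4) - 2 ≡ 13. → (4, 13)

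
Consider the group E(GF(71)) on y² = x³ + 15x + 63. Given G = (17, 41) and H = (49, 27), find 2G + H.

(12, 14)

First 2G:
Repeated addition: build up to 2G.
2G: tangent at (17, 41): λ = (3·17² + 15)/(2·41) ≡ 30/11. 11⁻¹ ≡ 13 (mod 71), so λ ≡ 30·13 ≡ 35.
  x = λ² - 17 - 17 = 1225 - 34 ≡ 55; y = λ·(17 - 55) - 41 ≡ 49. → (55, 49)
2G = (55, 49).
Finally 2G + H:
(55, 49) + (49, 27). λ = (27 - 49)/(49 - 55) ≡ 49/65 mod 71. 65⁻¹ ≡ 59 (mod 71) since 65·59 = 3835 ≡ 1, so λ ≡ 51.
  x = λ² - 55 - 49 = 2601 - 104 ≡ 12; y = λ·(55 - 12) - 49 ≡ 14. → (12, 14)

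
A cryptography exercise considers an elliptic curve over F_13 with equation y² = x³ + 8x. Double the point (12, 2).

tangent at (12, 2): λ = (3·12² + 8)/(2·2) ≡ 11/4. 4⁻¹ ≡ 10 (mod 13) since 4·10 = 40 ≡ 1, so λ ≡ 11·10 ≡ 6.
  x = λ² - 12 - 12 = 36 - 24 ≡ 12; y = λ·(12 - 12) - 2 ≡ 11. → (12, 11)

(12, 11)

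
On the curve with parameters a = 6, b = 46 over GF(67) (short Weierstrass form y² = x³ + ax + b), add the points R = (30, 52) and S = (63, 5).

(30, 52) + (63, 5). λ = (5 - 52)/(63 - 30) ≡ 20/33 mod 67. 33⁻¹ ≡ 65 (mod 67), so λ ≡ 27.
  x = λ² - 30 - 63 = 729 - 93 ≡ 33; y = λ·(30 - 33) - 52 ≡ 1. → (33, 1)

(33, 1)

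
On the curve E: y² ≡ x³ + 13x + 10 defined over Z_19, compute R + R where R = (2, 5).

tangent at (2, 5): λ = (3·2² + 13)/(2·5) ≡ 6/10. 10⁻¹ ≡ 2 (mod 19), so λ ≡ 6·2 ≡ 12.
  x = λ² - 2 - 2 = 144 - 4 ≡ 7; y = λ·(2 - 7) - 5 ≡ 11. → (7, 11)

(7, 11)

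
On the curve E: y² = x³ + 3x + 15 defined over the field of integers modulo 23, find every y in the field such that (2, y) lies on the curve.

x³ + 3x + 15 = 29 ≡ 6 (mod 23).
Square roots of 6 mod 23: 11 and 12 (since 11² = 121 ≡ 6).

11, 12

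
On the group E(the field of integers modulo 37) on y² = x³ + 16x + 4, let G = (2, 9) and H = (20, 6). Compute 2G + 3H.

(31, 32)

First 2G:
Repeated addition: build up to 2G.
2G: tangent at (2, 9): λ = (3·2² + 16)/(2·9) ≡ 28/18. 18⁻¹ ≡ 35 (mod 37), so λ ≡ 28·35 ≡ 18.
  x = λ² - 2 - 2 = 324 - 4 ≡ 24; y = λ·(2 - 24) - 9 ≡ 2. → (24, 2)
2G = (24, 2).
Next 3H:
Repeated addition: build up to 3H.
2H: tangent at (20, 6): λ = (3·20² + 16)/(2·6) ≡ 32/12. 12⁻¹ ≡ 34 (mod 37) since 12·34 = 408 ≡ 1, so λ ≡ 32·34 ≡ 15.
  x = λ² - 20 - 20 = 225 - 40 ≡ 0; y = λ·(20 - 0) - 6 ≡ 35. → (0, 35)
3H: (0, 35) + (20, 6). λ = (6 - 35)/(20 - 0) ≡ 8/20 mod 37. 20⁻¹ ≡ 13 (mod 37), so λ ≡ 30.
  x = λ² - 0 - 20 = 900 - 20 ≡ 29; y = λ·(0 - 29) - 35 ≡ 20. → (29, 20)
3H = (29, 20).
Finally 2G + 3H:
(24, 2) + (29, 20). λ = (20 - 2)/(29 - 24) ≡ 18/5 mod 37. 5⁻¹ ≡ 15 (mod 37), so λ ≡ 11.
  x = λ² - 24 - 29 = 121 - 53 ≡ 31; y = λ·(24 - 31) - 2 ≡ 32. → (31, 32)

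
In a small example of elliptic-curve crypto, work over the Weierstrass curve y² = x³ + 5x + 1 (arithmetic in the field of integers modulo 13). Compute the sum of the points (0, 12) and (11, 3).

(0, 12) + (11, 3). λ = (3 - 12)/(11 - 0) ≡ 4/11 mod 13. 11⁻¹ ≡ 6 (mod 13) since 11·6 = 66 ≡ 1, so λ ≡ 11.
  x = λ² - 0 - 11 = 121 - 11 ≡ 6; y = λ·(0 - 6) - 12 ≡ 0. → (6, 0)

(6, 0)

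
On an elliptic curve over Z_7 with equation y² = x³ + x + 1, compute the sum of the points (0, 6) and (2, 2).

(2, 5)

(0, 6) + (2, 2). λ = (2 - 6)/(2 - 0) ≡ 3/2 mod 7. 2⁻¹ ≡ 4 (mod 7), so λ ≡ 5.
  x = λ² - 0 - 2 = 25 - 2 ≡ 2; y = λ·(0 - 2) - 6 ≡ 5. → (2, 5)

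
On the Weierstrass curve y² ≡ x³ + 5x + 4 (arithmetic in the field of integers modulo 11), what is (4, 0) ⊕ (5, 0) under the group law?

(4, 0) + (5, 0). λ = (0 - 0)/(5 - 4) ≡ 0/1 mod 11. 1⁻¹ ≡ 1 (mod 11), so λ ≡ 0.
  x = λ² - 4 - 5 = 0 - 9 ≡ 2; y = λ·(4 - 2) - 0 ≡ 0. → (2, 0)

(2, 0)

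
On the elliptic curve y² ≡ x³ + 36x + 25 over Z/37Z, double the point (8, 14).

(5, 21)

tangent at (8, 14): λ = (3·8² + 36)/(2·14) ≡ 6/28. 28⁻¹ ≡ 4 (mod 37), so λ ≡ 6·4 ≡ 24.
  x = λ² - 8 - 8 = 576 - 16 ≡ 5; y = λ·(8 - 5) - 14 ≡ 21. → (5, 21)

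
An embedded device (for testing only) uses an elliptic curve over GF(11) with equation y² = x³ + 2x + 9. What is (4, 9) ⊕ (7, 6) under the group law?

(4, 9) + (7, 6). λ = (6 - 9)/(7 - 4) ≡ 8/3 mod 11. 3⁻¹ ≡ 4 (mod 11) since 3·4 = 12 ≡ 1, so λ ≡ 10.
  x = λ² - 4 - 7 = 100 - 11 ≡ 1; y = λ·(4 - 1) - 9 ≡ 10. → (1, 10)

(1, 10)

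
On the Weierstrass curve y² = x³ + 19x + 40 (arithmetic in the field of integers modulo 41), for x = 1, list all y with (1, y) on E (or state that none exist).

none

x³ + 19x + 40 = 60 ≡ 19 (mod 41).
19 is a non-residue mod 41; no y exists.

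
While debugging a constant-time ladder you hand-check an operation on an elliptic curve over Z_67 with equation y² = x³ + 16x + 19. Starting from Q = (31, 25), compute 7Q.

(37, 3)

Repeated addition: build up to 7Q.
2Q: tangent at (31, 25): λ = (3·31² + 16)/(2·25) ≡ 18/50. 50⁻¹ ≡ 63 (mod 67), so λ ≡ 18·63 ≡ 62.
  x = λ² - 31 - 31 = 3844 - 62 ≡ 30; y = λ·(31 - 30) - 25 ≡ 37. → (30, 37)
3Q: (30, 37) + (31, 25). λ = (25 - 37)/(31 - 30) ≡ 55/1 mod 67. 1⁻¹ ≡ 1 (mod 67) since 1·1 = 1 ≡ 1, so λ ≡ 55.
  x = λ² - 30 - 31 = 3025 - 61 ≡ 16; y = λ·(30 - 16) - 37 ≡ 63. → (16, 63)
4Q: (16, 63) + (31, 25). λ = (25 - 63)/(31 - 16) ≡ 29/15 mod 67. 15⁻¹ ≡ 9 (mod 67), so λ ≡ 60.
  x = λ² - 16 - 31 = 3600 - 47 ≡ 2; y = λ·(16 - 2) - 63 ≡ 40. → (2, 40)
5Q: (2, 40) + (31, 25). λ = (25 - 40)/(31 - 2) ≡ 52/29 mod 67. 29⁻¹ ≡ 37 (mod 67) since 29·37 = 1073 ≡ 1, so λ ≡ 48.
  x = λ² - 2 - 31 = 2304 - 33 ≡ 60; y = λ·(2 - 60) - 40 ≡ 57. → (60, 57)
6Q: (60, 57) + (31, 25). λ = (25 - 57)/(31 - 60) ≡ 35/38 mod 67. 38⁻¹ ≡ 30 (mod 67), so λ ≡ 45.
  x = λ² - 60 - 31 = 2025 - 91 ≡ 58; y = λ·(60 - 58) - 57 ≡ 33. → (58, 33)
7Q: (58, 33) + (31, 25). λ = (25 - 33)/(31 - 58) ≡ 59/40 mod 67. 40⁻¹ ≡ 62 (mod 67) since 40·62 = 2480 ≡ 1, so λ ≡ 40.
  x = λ² - 58 - 31 = 1600 - 89 ≡ 37; y = λ·(58 - 37) - 33 ≡ 3. → (37, 3)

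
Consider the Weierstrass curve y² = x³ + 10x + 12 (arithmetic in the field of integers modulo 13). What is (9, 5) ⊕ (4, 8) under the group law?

(4, 5)

(9, 5) + (4, 8). λ = (8 - 5)/(4 - 9) ≡ 3/8 mod 13. 8⁻¹ ≡ 5 (mod 13), so λ ≡ 2.
  x = λ² - 9 - 4 = 4 - 13 ≡ 4; y = λ·(9 - 4) - 5 ≡ 5. → (4, 5)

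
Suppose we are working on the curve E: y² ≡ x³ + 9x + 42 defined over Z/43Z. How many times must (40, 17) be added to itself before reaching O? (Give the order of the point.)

2P: tangent at (40, 17): λ = (3·40² + 9)/(2·17) ≡ 36/34. 34⁻¹ ≡ 19 (mod 43), so λ ≡ 36·19 ≡ 39.
  x = λ² - 40 - 40 = 1521 - 80 ≡ 22; y = λ·(40 - 22) - 17 ≡ 40. → (22, 40)
3P: (22, 40) + (40, 17). λ = (17 - 40)/(40 - 22) ≡ 20/18 mod 43. 18⁻¹ ≡ 12 (mod 43), so λ ≡ 25.
  x = λ² - 22 - 40 = 625 - 62 ≡ 4; y = λ·(22 - 4) - 40 ≡ 23. → (4, 23)
4P: (4, 23) + (40, 17). λ = (17 - 23)/(40 - 4) ≡ 37/36 mod 43. 36⁻¹ ≡ 6 (mod 43), so λ ≡ 7.
  x = λ² - 4 - 40 = 49 - 44 ≡ 5; y = λ·(4 - 5) - 23 ≡ 13. → (5, 13)
5P: (5, 13) + (40, 17). λ = (17 - 13)/(40 - 5) ≡ 4/35 mod 43. 35⁻¹ ≡ 16 (mod 43), so λ ≡ 21.
  x = λ² - 5 - 40 = 441 - 45 ≡ 9; y = λ·(5 - 9) - 13 ≡ 32. → (9, 32)
6P: (9, 32) + (40, 17). λ = (17 - 32)/(40 - 9) ≡ 28/31 mod 43. 31⁻¹ ≡ 25 (mod 43) since 31·25 = 775 ≡ 1, so λ ≡ 12.
  x = λ² - 9 - 40 = 144 - 49 ≡ 9; y = λ·(9 - 9) - 32 ≡ 11. → (9, 11)
7P: (9, 11) + (40, 17). λ = (17 - 11)/(40 - 9) ≡ 6/31 mod 43. 31⁻¹ ≡ 25 (mod 43) since 31·25 = 775 ≡ 1, so λ ≡ 21.
  x = λ² - 9 - 40 = 441 - 49 ≡ 5; y = λ·(9 - 5) - 11 ≡ 30. → (5, 30)
8P: (5, 30) + (40, 17). λ = (17 - 30)/(40 - 5) ≡ 30/35 mod 43. 35⁻¹ ≡ 16 (mod 43), so λ ≡ 7.
  x = λ² - 5 - 40 = 49 - 45 ≡ 4; y = λ·(5 - 4) - 30 ≡ 20. → (4, 20)
9P: (4, 20) + (40, 17). λ = (17 - 20)/(40 - 4) ≡ 40/36 mod 43. 36⁻¹ ≡ 6 (mod 43), so λ ≡ 25.
  x = λ² - 4 - 40 = 625 - 44 ≡ 22; y = λ·(4 - 22) - 20 ≡ 3. → (22, 3)
10P: (22, 3) + (40, 17). λ = (17 - 3)/(40 - 22) ≡ 14/18 mod 43. 18⁻¹ ≡ 12 (mod 43) since 18·12 = 216 ≡ 1, so λ ≡ 39.
  x = λ² - 22 - 40 = 1521 - 62 ≡ 40; y = λ·(22 - 40) - 3 ≡ 26. → (40, 26)
11P: (40, 26) + (40, 17): same x and y₁ ≡ -y₂, so the sum is O.
11P = O, so the order is 11.

11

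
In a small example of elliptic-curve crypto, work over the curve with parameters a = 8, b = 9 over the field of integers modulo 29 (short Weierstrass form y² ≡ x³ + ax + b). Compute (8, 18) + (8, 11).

The two points share x = 8 and their y-coordinates satisfy 18 + 11 ≡ 0 (mod 29), so they are inverses. Their sum is ∞.

O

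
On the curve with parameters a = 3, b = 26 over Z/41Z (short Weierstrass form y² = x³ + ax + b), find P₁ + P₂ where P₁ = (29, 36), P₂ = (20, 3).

(10, 20)

(29, 36) + (20, 3). λ = (3 - 36)/(20 - 29) ≡ 8/32 mod 41. 32⁻¹ ≡ 9 (mod 41), so λ ≡ 31.
  x = λ² - 29 - 20 = 961 - 49 ≡ 10; y = λ·(29 - 10) - 36 ≡ 20. → (10, 20)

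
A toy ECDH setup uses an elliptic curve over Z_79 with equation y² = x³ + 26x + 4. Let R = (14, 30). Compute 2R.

(74, 67)

tangent at (14, 30): λ = (3·14² + 26)/(2·30) ≡ 61/60. 60⁻¹ ≡ 54 (mod 79), so λ ≡ 61·54 ≡ 55.
  x = λ² - 14 - 14 = 3025 - 28 ≡ 74; y = λ·(14 - 74) - 30 ≡ 67. → (74, 67)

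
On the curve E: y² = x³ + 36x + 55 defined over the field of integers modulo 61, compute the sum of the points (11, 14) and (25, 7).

(10, 16)

(11, 14) + (25, 7). λ = (7 - 14)/(25 - 11) ≡ 54/14 mod 61. 14⁻¹ ≡ 48 (mod 61), so λ ≡ 30.
  x = λ² - 11 - 25 = 900 - 36 ≡ 10; y = λ·(11 - 10) - 14 ≡ 16. → (10, 16)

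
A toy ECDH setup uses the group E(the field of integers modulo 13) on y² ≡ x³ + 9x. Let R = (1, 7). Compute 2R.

tangent at (1, 7): λ = (3·1² + 9)/(2·7) ≡ 12/1. 1⁻¹ ≡ 1 (mod 13), so λ ≡ 12·1 ≡ 12.
  x = λ² - 1 - 1 = 144 - 2 ≡ 12; y = λ·(1 - 12) - 7 ≡ 4. → (12, 4)

(12, 4)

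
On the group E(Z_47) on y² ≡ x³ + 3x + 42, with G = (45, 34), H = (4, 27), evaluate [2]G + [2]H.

First 2G:
Repeated addition: build up to 2G.
2G: tangent at (45, 34): λ = (3·45² + 3)/(2·34) ≡ 15/21. 21⁻¹ ≡ 9 (mod 47), so λ ≡ 15·9 ≡ 41.
  x = λ² - 45 - 45 = 1681 - 90 ≡ 40; y = λ·(45 - 40) - 34 ≡ 30. → (40, 30)
2G = (40, 30).
Next 2H:
Repeated addition: build up to 2H.
2H: tangent at (4, 27): λ = (3·4² + 3)/(2·27) ≡ 4/7. 7⁻¹ ≡ 27 (mod 47) since 7·27 = 189 ≡ 1, so λ ≡ 4·27 ≡ 14.
  x = λ² - 4 - 4 = 196 - 8 ≡ 0; y = λ·(4 - 0) - 27 ≡ 29. → (0, 29)
2H = (0, 29).
Finally 2G + 2H:
(40, 30) + (0, 29). λ = (29 - 30)/(0 - 40) ≡ 46/7 mod 47. 7⁻¹ ≡ 27 (mod 47), so λ ≡ 20.
  x = λ² - 40 - 0 = 400 - 40 ≡ 31; y = λ·(40 - 31) - 30 ≡ 9. → (31, 9)

(31, 9)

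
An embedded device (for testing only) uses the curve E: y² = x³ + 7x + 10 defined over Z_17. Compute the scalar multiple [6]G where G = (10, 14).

Repeated addition: build up to 6G.
2G: tangent at (10, 14): λ = (3·10² + 7)/(2·14) ≡ 1/11. 11⁻¹ ≡ 14 (mod 17), so λ ≡ 1·14 ≡ 14.
  x = λ² - 10 - 10 = 196 - 20 ≡ 6; y = λ·(10 - 6) - 14 ≡ 8. → (6, 8)
3G: (6, 8) + (10, 14). λ = (14 - 8)/(10 - 6) ≡ 6/4 mod 17. 4⁻¹ ≡ 13 (mod 17) since 4·13 = 52 ≡ 1, so λ ≡ 10.
  x = λ² - 6 - 10 = 100 - 16 ≡ 16; y = λ·(6 - 16) - 8 ≡ 11. → (16, 11)
4G: (16, 11) + (10, 14). λ = (14 - 11)/(10 - 16) ≡ 3/11 mod 17. 11⁻¹ ≡ 14 (mod 17), so λ ≡ 8.
  x = λ² - 16 - 10 = 64 - 26 ≡ 4; y = λ·(16 - 4) - 11 ≡ 0. → (4, 0)
5G: (4, 0) + (10, 14). λ = (14 - 0)/(10 - 4) ≡ 14/6 mod 17. 6⁻¹ ≡ 3 (mod 17), so λ ≡ 8.
  x = λ² - 4 - 10 = 64 - 14 ≡ 16; y = λ·(4 - 16) - 0 ≡ 6. → (16, 6)
6G: (16, 6) + (10, 14). λ = (14 - 6)/(10 - 16) ≡ 8/11 mod 17. 11⁻¹ ≡ 14 (mod 17) since 11·14 = 154 ≡ 1, so λ ≡ 10.
  x = λ² - 16 - 10 = 100 - 26 ≡ 6; y = λ·(16 - 6) - 6 ≡ 9. → (6, 9)

(6, 9)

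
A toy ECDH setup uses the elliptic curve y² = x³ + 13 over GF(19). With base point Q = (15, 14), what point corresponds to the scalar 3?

(6, 18)

Repeated addition: build up to 3Q.
2Q: tangent at (15, 14): λ = (3·15² + 0)/(2·14) ≡ 10/9. 9⁻¹ ≡ 17 (mod 19), so λ ≡ 10·17 ≡ 18.
  x = λ² - 15 - 15 = 324 - 30 ≡ 9; y = λ·(15 - 9) - 14 ≡ 18. → (9, 18)
3Q: (9, 18) + (15, 14). λ = (14 - 18)/(15 - 9) ≡ 15/6 mod 19. 6⁻¹ ≡ 16 (mod 19) since 6·16 = 96 ≡ 1, so λ ≡ 12.
  x = λ² - 9 - 15 = 144 - 24 ≡ 6; y = λ·(9 - 6) - 18 ≡ 18. → (6, 18)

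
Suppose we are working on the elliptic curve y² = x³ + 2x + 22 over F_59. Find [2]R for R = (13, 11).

(34, 10)

tangent at (13, 11): λ = (3·13² + 2)/(2·11) ≡ 37/22. 22⁻¹ ≡ 51 (mod 59) since 22·51 = 1122 ≡ 1, so λ ≡ 37·51 ≡ 58.
  x = λ² - 13 - 13 = 3364 - 26 ≡ 34; y = λ·(13 - 34) - 11 ≡ 10. → (34, 10)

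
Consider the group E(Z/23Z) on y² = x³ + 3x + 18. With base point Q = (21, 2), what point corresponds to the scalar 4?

Double-and-add on 4 = (100)₂. Start with Q = (21, 2) for the leading 1-bit.
double: tangent at (21, 2): λ = (3·21² + 3)/(2·2) ≡ 15/4. 4⁻¹ ≡ 6 (mod 23) since 4·6 = 24 ≡ 1, so λ ≡ 15·6 ≡ 21.
  x = λ² - 21 - 21 = 441 - 42 ≡ 8; y = λ·(21 - 8) - 2 ≡ 18. → (8, 18)
double: tangent at (8, 18): λ = (3·8² + 3)/(2·18) ≡ 11/13. 13⁻¹ ≡ 16 (mod 23) since 13·16 = 208 ≡ 1, so λ ≡ 11·16 ≡ 15.
  x = λ² - 8 - 8 = 225 - 16 ≡ 2; y = λ·(8 - 2) - 18 ≡ 3. → (2, 3)

(2, 3)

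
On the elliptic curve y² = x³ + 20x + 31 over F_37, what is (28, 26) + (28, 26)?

tangent at (28, 26): λ = (3·28² + 20)/(2·26) ≡ 4/15. 15⁻¹ ≡ 5 (mod 37) since 15·5 = 75 ≡ 1, so λ ≡ 4·5 ≡ 20.
  x = λ² - 28 - 28 = 400 - 56 ≡ 11; y = λ·(28 - 11) - 26 ≡ 18. → (11, 18)

(11, 18)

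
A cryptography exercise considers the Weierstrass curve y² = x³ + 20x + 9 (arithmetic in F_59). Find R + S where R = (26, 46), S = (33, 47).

(26, 46) + (33, 47). λ = (47 - 46)/(33 - 26) ≡ 1/7 mod 59. 7⁻¹ ≡ 17 (mod 59) since 7·17 = 119 ≡ 1, so λ ≡ 17.
  x = λ² - 26 - 33 = 289 - 59 ≡ 53; y = λ·(26 - 53) - 46 ≡ 26. → (53, 26)

(53, 26)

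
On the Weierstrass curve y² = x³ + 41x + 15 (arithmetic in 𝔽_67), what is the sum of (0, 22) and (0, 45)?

O

The two points share x = 0 and their y-coordinates satisfy 22 + 45 ≡ 0 (mod 67), so they are inverses. Their sum is the point at infinity.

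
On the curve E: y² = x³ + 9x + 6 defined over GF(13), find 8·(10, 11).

Write Q = (10, 11).
Repeated addition: build up to 8Q.
2Q: tangent at (10, 11): λ = (3·10² + 9)/(2·11) ≡ 10/9. 9⁻¹ ≡ 3 (mod 13), so λ ≡ 10·3 ≡ 4.
  x = λ² - 10 - 10 = 16 - 20 ≡ 9; y = λ·(10 - 9) - 11 ≡ 6. → (9, 6)
3Q: (9, 6) + (10, 11). λ = (11 - 6)/(10 - 9) ≡ 5/1 mod 13. 1⁻¹ ≡ 1 (mod 13), so λ ≡ 5.
  x = λ² - 9 - 10 = 25 - 19 ≡ 6; y = λ·(9 - 6) - 6 ≡ 9. → (6, 9)
4Q: (6, 9) + (10, 11). λ = (11 - 9)/(10 - 6) ≡ 2/4 mod 13. 4⁻¹ ≡ 10 (mod 13) since 4·10 = 40 ≡ 1, so λ ≡ 7.
  x = λ² - 6 - 10 = 49 - 16 ≡ 7; y = λ·(6 - 7) - 9 ≡ 10. → (7, 10)
5Q: (7, 10) + (10, 11). λ = (11 - 10)/(10 - 7) ≡ 1/3 mod 13. 3⁻¹ ≡ 9 (mod 13), so λ ≡ 9.
  x = λ² - 7 - 10 = 81 - 17 ≡ 12; y = λ·(7 - 12) - 10 ≡ 10. → (12, 10)
6Q: (12, 10) + (10, 11). λ = (11 - 10)/(10 - 12) ≡ 1/11 mod 13. 11⁻¹ ≡ 6 (mod 13), so λ ≡ 6.
  x = λ² - 12 - 10 = 36 - 22 ≡ 1; y = λ·(12 - 1) - 10 ≡ 4. → (1, 4)
7Q: (1, 4) + (10, 11). λ = (11 - 4)/(10 - 1) ≡ 7/9 mod 13. 9⁻¹ ≡ 3 (mod 13) since 9·3 = 27 ≡ 1, so λ ≡ 8.
  x = λ² - 1 - 10 = 64 - 11 ≡ 1; y = λ·(1 - 1) - 4 ≡ 9. → (1, 9)
8Q: (1, 9) + (10, 11). λ = (11 - 9)/(10 - 1) ≡ 2/9 mod 13. 9⁻¹ ≡ 3 (mod 13), so λ ≡ 6.
  x = λ² - 1 - 10 = 36 - 11 ≡ 12; y = λ·(1 - 12) - 9 ≡ 3. → (12, 3)

(12, 3)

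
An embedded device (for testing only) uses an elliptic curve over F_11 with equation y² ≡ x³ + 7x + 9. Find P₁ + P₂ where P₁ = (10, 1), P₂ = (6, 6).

(10, 1) + (6, 6). λ = (6 - 1)/(6 - 10) ≡ 5/7 mod 11. 7⁻¹ ≡ 8 (mod 11), so λ ≡ 7.
  x = λ² - 10 - 6 = 49 - 16 ≡ 0; y = λ·(10 - 0) - 1 ≡ 3. → (0, 3)

(0, 3)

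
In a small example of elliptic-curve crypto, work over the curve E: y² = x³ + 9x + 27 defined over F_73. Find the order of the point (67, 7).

2P: tangent at (67, 7): λ = (3·67² + 9)/(2·7) ≡ 44/14. 14⁻¹ ≡ 47 (mod 73), so λ ≡ 44·47 ≡ 24.
  x = λ² - 67 - 67 = 576 - 134 ≡ 4; y = λ·(67 - 4) - 7 ≡ 45. → (4, 45)
3P: (4, 45) + (67, 7). λ = (7 - 45)/(67 - 4) ≡ 35/63 mod 73. 63⁻¹ ≡ 51 (mod 73), so λ ≡ 33.
  x = λ² - 4 - 67 = 1089 - 71 ≡ 69; y = λ·(4 - 69) - 45 ≡ 0. → (69, 0)
4P: (69, 0) + (67, 7). λ = (7 - 0)/(67 - 69) ≡ 7/71 mod 73. 71⁻¹ ≡ 36 (mod 73), so λ ≡ 33.
  x = λ² - 69 - 67 = 1089 - 136 ≡ 4; y = λ·(69 - 4) - 0 ≡ 28. → (4, 28)
5P: (4, 28) + (67, 7). λ = (7 - 28)/(67 - 4) ≡ 52/63 mod 73. 63⁻¹ ≡ 51 (mod 73), so λ ≡ 24.
  x = λ² - 4 - 67 = 576 - 71 ≡ 67; y = λ·(4 - 67) - 28 ≡ 66. → (67, 66)
6P: (67, 66) + (67, 7): same x and y₁ ≡ -y₂, so the sum is O.
6P = O, so the order is 6.

6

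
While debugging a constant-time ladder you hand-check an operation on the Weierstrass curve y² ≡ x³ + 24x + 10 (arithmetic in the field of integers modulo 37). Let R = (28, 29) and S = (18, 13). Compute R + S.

(28, 29) + (18, 13). λ = (13 - 29)/(18 - 28) ≡ 21/27 mod 37. 27⁻¹ ≡ 11 (mod 37) since 27·11 = 297 ≡ 1, so λ ≡ 9.
  x = λ² - 28 - 18 = 81 - 46 ≡ 35; y = λ·(28 - 35) - 29 ≡ 19. → (35, 19)

(35, 19)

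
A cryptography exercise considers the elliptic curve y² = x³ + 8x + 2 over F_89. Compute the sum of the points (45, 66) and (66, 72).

(58, 32)

(45, 66) + (66, 72). λ = (72 - 66)/(66 - 45) ≡ 6/21 mod 89. 21⁻¹ ≡ 17 (mod 89) since 21·17 = 357 ≡ 1, so λ ≡ 13.
  x = λ² - 45 - 66 = 169 - 111 ≡ 58; y = λ·(45 - 58) - 66 ≡ 32. → (58, 32)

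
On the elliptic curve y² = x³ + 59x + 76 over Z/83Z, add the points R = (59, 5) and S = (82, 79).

(59, 5) + (82, 79). λ = (79 - 5)/(82 - 59) ≡ 74/23 mod 83. 23⁻¹ ≡ 65 (mod 83) since 23·65 = 1495 ≡ 1, so λ ≡ 79.
  x = λ² - 59 - 82 = 6241 - 141 ≡ 41; y = λ·(59 - 41) - 5 ≡ 6. → (41, 6)

(41, 6)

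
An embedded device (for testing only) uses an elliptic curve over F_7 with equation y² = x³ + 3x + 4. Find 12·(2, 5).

Write G = (2, 5).
Repeated addition: build up to 12G.
2G: tangent at (2, 5): λ = (3·2² + 3)/(2·5) ≡ 1/3. 3⁻¹ ≡ 5 (mod 7) since 3·5 = 15 ≡ 1, so λ ≡ 1·5 ≡ 5.
  x = λ² - 2 - 2 = 25 - 4 ≡ 0; y = λ·(2 - 0) - 5 ≡ 5. → (0, 5)
3G: (0, 5) + (2, 5). λ = (5 - 5)/(2 - 0) ≡ 0/2 mod 7. 2⁻¹ ≡ 4 (mod 7) since 2·4 = 8 ≡ 1, so λ ≡ 0.
  x = λ² - 0 - 2 = 0 - 2 ≡ 5; y = λ·(0 - 5) - 5 ≡ 2. → (5, 2)
4G: (5, 2) + (2, 5). λ = (5 - 2)/(2 - 5) ≡ 3/4 mod 7. 4⁻¹ ≡ 2 (mod 7), so λ ≡ 6.
  x = λ² - 5 - 2 = 36 - 7 ≡ 1; y = λ·(5 - 1) - 2 ≡ 1. → (1, 1)
5G: (1, 1) + (2, 5). λ = (5 - 1)/(2 - 1) ≡ 4/1 mod 7. 1⁻¹ ≡ 1 (mod 7), so λ ≡ 4.
  x = λ² - 1 - 2 = 16 - 3 ≡ 6; y = λ·(1 - 6) - 1 ≡ 0. → (6, 0)
6G: (6, 0) + (2, 5). λ = (5 - 0)/(2 - 6) ≡ 5/3 mod 7. 3⁻¹ ≡ 5 (mod 7) since 3·5 = 15 ≡ 1, so λ ≡ 4.
  x = λ² - 6 - 2 = 16 - 8 ≡ 1; y = λ·(6 - 1) - 0 ≡ 6. → (1, 6)
7G: (1, 6) + (2, 5). λ = (5 - 6)/(2 - 1) ≡ 6/1 mod 7. 1⁻¹ ≡ 1 (mod 7) since 1·1 = 1 ≡ 1, so λ ≡ 6.
  x = λ² - 1 - 2 = 36 - 3 ≡ 5; y = λ·(1 - 5) - 6 ≡ 5. → (5, 5)
8G: (5, 5) + (2, 5). λ = (5 - 5)/(2 - 5) ≡ 0/4 mod 7. 4⁻¹ ≡ 2 (mod 7), so λ ≡ 0.
  x = λ² - 5 - 2 = 0 - 7 ≡ 0; y = λ·(5 - 0) - 5 ≡ 2. → (0, 2)
9G: (0, 2) + (2, 5). λ = (5 - 2)/(2 - 0) ≡ 3/2 mod 7. 2⁻¹ ≡ 4 (mod 7), so λ ≡ 5.
  x = λ² - 0 - 2 = 25 - 2 ≡ 2; y = λ·(0 - 2) - 2 ≡ 2. → (2, 2)
10G: (2, 2) + (2, 5): same x and y₁ ≡ -y₂, so the sum is ∞.
11G: ∞ + (2, 5) = (2, 5) (identity).
12G: tangent at (2, 5): λ = (3·2² + 3)/(2·5) ≡ 1/3. 3⁻¹ ≡ 5 (mod 7) since 3·5 = 15 ≡ 1, so λ ≡ 1·5 ≡ 5.
  x = λ² - 2 - 2 = 25 - 4 ≡ 0; y = λ·(2 - 0) - 5 ≡ 5. → (0, 5)

(0, 5)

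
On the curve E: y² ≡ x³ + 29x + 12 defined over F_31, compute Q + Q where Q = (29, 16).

(11, 9)

tangent at (29, 16): λ = (3·29² + 29)/(2·16) ≡ 10/1. 1⁻¹ ≡ 1 (mod 31) since 1·1 = 1 ≡ 1, so λ ≡ 10·1 ≡ 10.
  x = λ² - 29 - 29 = 100 - 58 ≡ 11; y = λ·(29 - 11) - 16 ≡ 9. → (11, 9)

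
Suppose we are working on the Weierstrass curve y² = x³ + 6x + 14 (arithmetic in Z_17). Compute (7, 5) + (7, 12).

The two points share x = 7 and their y-coordinates satisfy 5 + 12 ≡ 0 (mod 17), so they are inverses. Their sum is O.

O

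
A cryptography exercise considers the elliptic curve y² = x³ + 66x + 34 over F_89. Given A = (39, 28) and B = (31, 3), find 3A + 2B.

First 3A:
Repeated addition: build up to 3A.
2A: tangent at (39, 28): λ = (3·39² + 66)/(2·28) ≡ 1/56. 56⁻¹ ≡ 62 (mod 89), so λ ≡ 1·62 ≡ 62.
  x = λ² - 39 - 39 = 3844 - 78 ≡ 28; y = λ·(39 - 28) - 28 ≡ 31. → (28, 31)
3A: (28, 31) + (39, 28). λ = (28 - 31)/(39 - 28) ≡ 86/11 mod 89. 11⁻¹ ≡ 81 (mod 89), so λ ≡ 24.
  x = λ² - 28 - 39 = 576 - 67 ≡ 64; y = λ·(28 - 64) - 31 ≡ 84. → (64, 84)
3A = (64, 84).
Next 2B:
Repeated addition: build up to 2B.
2B: tangent at (31, 3): λ = (3·31² + 66)/(2·3) ≡ 12/6. 6⁻¹ ≡ 15 (mod 89), so λ ≡ 12·15 ≡ 2.
  x = λ² - 31 - 31 = 4 - 62 ≡ 31; y = λ·(31 - 31) - 3 ≡ 86. → (31, 86)
2B = (31, 86).
Finally 3A + 2B:
(64, 84) + (31, 86). λ = (86 - 84)/(31 - 64) ≡ 2/56 mod 89. 56⁻¹ ≡ 62 (mod 89), so λ ≡ 35.
  x = λ² - 64 - 31 = 1225 - 95 ≡ 62; y = λ·(64 - 62) - 84 ≡ 75. → (62, 75)

(62, 75)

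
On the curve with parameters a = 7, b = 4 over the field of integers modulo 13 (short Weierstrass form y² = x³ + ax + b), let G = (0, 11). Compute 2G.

tangent at (0, 11): λ = (3·0² + 7)/(2·11) ≡ 7/9. 9⁻¹ ≡ 3 (mod 13), so λ ≡ 7·3 ≡ 8.
  x = λ² - 0 - 0 = 64 - 0 ≡ 12; y = λ·(0 - 12) - 11 ≡ 10. → (12, 10)

(12, 10)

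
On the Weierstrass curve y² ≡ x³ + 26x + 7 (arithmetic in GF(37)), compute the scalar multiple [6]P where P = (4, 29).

Repeated addition: build up to 6P.
2P: tangent at (4, 29): λ = (3·4² + 26)/(2·29) ≡ 0/21. 21⁻¹ ≡ 30 (mod 37) since 21·30 = 630 ≡ 1, so λ ≡ 0·30 ≡ 0.
  x = λ² - 4 - 4 = 0 - 8 ≡ 29; y = λ·(4 - 29) - 29 ≡ 8. → (29, 8)
3P: (29, 8) + (4, 29). λ = (29 - 8)/(4 - 29) ≡ 21/12 mod 37. 12⁻¹ ≡ 34 (mod 37) since 12·34 = 408 ≡ 1, so λ ≡ 11.
  x = λ² - 29 - 4 = 121 - 33 ≡ 14; y = λ·(29 - 14) - 8 ≡ 9. → (14, 9)
4P: (14, 9) + (4, 29). λ = (29 - 9)/(4 - 14) ≡ 20/27 mod 37. 27⁻¹ ≡ 11 (mod 37), so λ ≡ 35.
  x = λ² - 14 - 4 = 1225 - 18 ≡ 23; y = λ·(14 - 23) - 9 ≡ 9. → (23, 9)
5P: (23, 9) + (4, 29). λ = (29 - 9)/(4 - 23) ≡ 20/18 mod 37. 18⁻¹ ≡ 35 (mod 37) since 18·35 = 630 ≡ 1, so λ ≡ 34.
  x = λ² - 23 - 4 = 1156 - 27 ≡ 19; y = λ·(23 - 19) - 9 ≡ 16. → (19, 16)
6P: (19, 16) + (4, 29). λ = (29 - 16)/(4 - 19) ≡ 13/22 mod 37. 22⁻¹ ≡ 32 (mod 37), so λ ≡ 9.
  x = λ² - 19 - 4 = 81 - 23 ≡ 21; y = λ·(19 - 21) - 16 ≡ 3. → (21, 3)

(21, 3)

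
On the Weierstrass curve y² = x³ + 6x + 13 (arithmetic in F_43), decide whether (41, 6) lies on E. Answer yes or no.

yes

y² = 6² ≡ 36; x³ + 6x + 13 = 69180 ≡ 36 (mod 43). 36 = 36.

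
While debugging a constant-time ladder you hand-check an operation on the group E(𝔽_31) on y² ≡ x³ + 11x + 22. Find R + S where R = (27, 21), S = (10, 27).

(10, 4)

(27, 21) + (10, 27). λ = (27 - 21)/(10 - 27) ≡ 6/14 mod 31. 14⁻¹ ≡ 20 (mod 31), so λ ≡ 27.
  x = λ² - 27 - 10 = 729 - 37 ≡ 10; y = λ·(27 - 10) - 21 ≡ 4. → (10, 4)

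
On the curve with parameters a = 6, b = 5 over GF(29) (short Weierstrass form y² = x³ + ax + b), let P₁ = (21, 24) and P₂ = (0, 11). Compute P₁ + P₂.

(21, 24) + (0, 11). λ = (11 - 24)/(0 - 21) ≡ 16/8 mod 29. 8⁻¹ ≡ 11 (mod 29) since 8·11 = 88 ≡ 1, so λ ≡ 2.
  x = λ² - 21 - 0 = 4 - 21 ≡ 12; y = λ·(21 - 12) - 24 ≡ 23. → (12, 23)

(12, 23)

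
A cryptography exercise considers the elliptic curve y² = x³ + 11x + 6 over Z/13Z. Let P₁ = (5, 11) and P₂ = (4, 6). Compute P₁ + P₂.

(3, 12)

(5, 11) + (4, 6). λ = (6 - 11)/(4 - 5) ≡ 8/12 mod 13. 12⁻¹ ≡ 12 (mod 13) since 12·12 = 144 ≡ 1, so λ ≡ 5.
  x = λ² - 5 - 4 = 25 - 9 ≡ 3; y = λ·(5 - 3) - 11 ≡ 12. → (3, 12)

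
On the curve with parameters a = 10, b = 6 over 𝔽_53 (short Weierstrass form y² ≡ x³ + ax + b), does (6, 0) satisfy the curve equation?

no

y² = 0² ≡ 0; x³ + 10x + 6 = 282 ≡ 17 (mod 53). 0 ≠ 17.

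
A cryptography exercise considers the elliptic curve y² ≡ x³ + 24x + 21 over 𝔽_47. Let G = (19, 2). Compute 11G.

(12, 43)

Repeated addition: build up to 11G.
2G: tangent at (19, 2): λ = (3·19² + 24)/(2·2) ≡ 26/4. 4⁻¹ ≡ 12 (mod 47) since 4·12 = 48 ≡ 1, so λ ≡ 26·12 ≡ 30.
  x = λ² - 19 - 19 = 900 - 38 ≡ 16; y = λ·(19 - 16) - 2 ≡ 41. → (16, 41)
3G: (16, 41) + (19, 2). λ = (2 - 41)/(19 - 16) ≡ 8/3 mod 47. 3⁻¹ ≡ 16 (mod 47) since 3·16 = 48 ≡ 1, so λ ≡ 34.
  x = λ² - 16 - 19 = 1156 - 35 ≡ 40; y = λ·(16 - 40) - 41 ≡ 36. → (40, 36)
4G: (40, 36) + (19, 2). λ = (2 - 36)/(19 - 40) ≡ 13/26 mod 47. 26⁻¹ ≡ 38 (mod 47) since 26·38 = 988 ≡ 1, so λ ≡ 24.
  x = λ² - 40 - 19 = 576 - 59 ≡ 0; y = λ·(40 - 0) - 36 ≡ 31. → (0, 31)
5G: (0, 31) + (19, 2). λ = (2 - 31)/(19 - 0) ≡ 18/19 mod 47. 19⁻¹ ≡ 5 (mod 47), so λ ≡ 43.
  x = λ² - 0 - 19 = 1849 - 19 ≡ 44; y = λ·(0 - 44) - 31 ≡ 4. → (44, 4)
6G: (44, 4) + (19, 2). λ = (2 - 4)/(19 - 44) ≡ 45/22 mod 47. 22⁻¹ ≡ 15 (mod 47), so λ ≡ 17.
  x = λ² - 44 - 19 = 289 - 63 ≡ 38; y = λ·(44 - 38) - 4 ≡ 4. → (38, 4)
7G: (38, 4) + (19, 2). λ = (2 - 4)/(19 - 38) ≡ 45/28 mod 47. 28⁻¹ ≡ 42 (mod 47) since 28·42 = 1176 ≡ 1, so λ ≡ 10.
  x = λ² - 38 - 19 = 100 - 57 ≡ 43; y = λ·(38 - 43) - 4 ≡ 40. → (43, 40)
8G: (43, 40) + (19, 2). λ = (2 - 40)/(19 - 43) ≡ 9/23 mod 47. 23⁻¹ ≡ 45 (mod 47) since 23·45 = 1035 ≡ 1, so λ ≡ 29.
  x = λ² - 43 - 19 = 841 - 62 ≡ 27; y = λ·(43 - 27) - 40 ≡ 1. → (27, 1)
9G: (27, 1) + (19, 2). λ = (2 - 1)/(19 - 27) ≡ 1/39 mod 47. 39⁻¹ ≡ 41 (mod 47), so λ ≡ 41.
  x = λ² - 27 - 19 = 1681 - 46 ≡ 37; y = λ·(27 - 37) - 1 ≡ 12. → (37, 12)
10G: (37, 12) + (19, 2). λ = (2 - 12)/(19 - 37) ≡ 37/29 mod 47. 29⁻¹ ≡ 13 (mod 47), so λ ≡ 11.
  x = λ² - 37 - 19 = 121 - 56 ≡ 18; y = λ·(37 - 18) - 12 ≡ 9. → (18, 9)
11G: (18, 9) + (19, 2). λ = (2 - 9)/(19 - 18) ≡ 40/1 mod 47. 1⁻¹ ≡ 1 (mod 47) since 1·1 = 1 ≡ 1, so λ ≡ 40.
  x = λ² - 18 - 19 = 1600 - 37 ≡ 12; y = λ·(18 - 12) - 9 ≡ 43. → (12, 43)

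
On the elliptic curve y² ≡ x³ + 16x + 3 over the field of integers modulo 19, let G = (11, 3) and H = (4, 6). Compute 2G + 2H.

(8, 4)

First 2G:
Repeated addition: build up to 2G.
2G: tangent at (11, 3): λ = (3·11² + 16)/(2·3) ≡ 18/6. 6⁻¹ ≡ 16 (mod 19), so λ ≡ 18·16 ≡ 3.
  x = λ² - 11 - 11 = 9 - 22 ≡ 6; y = λ·(11 - 6) - 3 ≡ 12. → (6, 12)
2G = (6, 12).
Next 2H:
Repeated addition: build up to 2H.
2H: tangent at (4, 6): λ = (3·4² + 16)/(2·6) ≡ 7/12. 12⁻¹ ≡ 8 (mod 19), so λ ≡ 7·8 ≡ 18.
  x = λ² - 4 - 4 = 324 - 8 ≡ 12; y = λ·(4 - 12) - 6 ≡ 2. → (12, 2)
2H = (12, 2).
Finally 2G + 2H:
(6, 12) + (12, 2). λ = (2 - 12)/(12 - 6) ≡ 9/6 mod 19. 6⁻¹ ≡ 16 (mod 19), so λ ≡ 11.
  x = λ² - 6 - 12 = 121 - 18 ≡ 8; y = λ·(6 - 8) - 12 ≡ 4. → (8, 4)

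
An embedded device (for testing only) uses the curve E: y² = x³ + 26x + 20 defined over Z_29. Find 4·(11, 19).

Write Q = (11, 19).
Double-and-add on 4 = (100)₂. Start with Q = (11, 19) for the leading 1-bit.
double: tangent at (11, 19): λ = (3·11² + 26)/(2·19) ≡ 12/9. 9⁻¹ ≡ 13 (mod 29) since 9·13 = 117 ≡ 1, so λ ≡ 12·13 ≡ 11.
  x = λ² - 11 - 11 = 121 - 22 ≡ 12; y = λ·(11 - 12) - 19 ≡ 28. → (12, 28)
double: tangent at (12, 28): λ = (3·12² + 26)/(2·28) ≡ 23/27. 27⁻¹ ≡ 14 (mod 29) since 27·14 = 378 ≡ 1, so λ ≡ 23·14 ≡ 3.
  x = λ² - 12 - 12 = 9 - 24 ≡ 14; y = λ·(12 - 14) - 28 ≡ 24. → (14, 24)

(14, 24)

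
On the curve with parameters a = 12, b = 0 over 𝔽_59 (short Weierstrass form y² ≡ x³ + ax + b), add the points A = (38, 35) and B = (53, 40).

(38, 35) + (53, 40). λ = (40 - 35)/(53 - 38) ≡ 5/15 mod 59. 15⁻¹ ≡ 4 (mod 59), so λ ≡ 20.
  x = λ² - 38 - 53 = 400 - 91 ≡ 14; y = λ·(38 - 14) - 35 ≡ 32. → (14, 32)

(14, 32)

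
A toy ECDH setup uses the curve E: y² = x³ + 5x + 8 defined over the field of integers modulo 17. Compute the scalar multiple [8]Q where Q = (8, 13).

Double-and-add on 8 = (1000)₂. Start with Q = (8, 13) for the leading 1-bit.
double: tangent at (8, 13): λ = (3·8² + 5)/(2·13) ≡ 10/9. 9⁻¹ ≡ 2 (mod 17) since 9·2 = 18 ≡ 1, so λ ≡ 10·2 ≡ 3.
  x = λ² - 8 - 8 = 9 - 16 ≡ 10; y = λ·(8 - 10) - 13 ≡ 15. → (10, 15)
double: tangent at (10, 15): λ = (3·10² + 5)/(2·15) ≡ 16/13. 13⁻¹ ≡ 4 (mod 17), so λ ≡ 16·4 ≡ 13.
  x = λ² - 10 - 10 = 169 - 20 ≡ 13; y = λ·(10 - 13) - 15 ≡ 14. → (13, 14)
double: tangent at (13, 14): λ = (3·13² + 5)/(2·14) ≡ 2/11. 11⁻¹ ≡ 14 (mod 17), so λ ≡ 2·14 ≡ 11.
  x = λ² - 13 - 13 = 121 - 26 ≡ 10; y = λ·(13 - 10) - 14 ≡ 2. → (10, 2)

(10, 2)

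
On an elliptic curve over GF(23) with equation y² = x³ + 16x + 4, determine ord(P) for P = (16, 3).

2P: tangent at (16, 3): λ = (3·16² + 16)/(2·3) ≡ 2/6. 6⁻¹ ≡ 4 (mod 23) since 6·4 = 24 ≡ 1, so λ ≡ 2·4 ≡ 8.
  x = λ² - 16 - 16 = 64 - 32 ≡ 9; y = λ·(16 - 9) - 3 ≡ 7. → (9, 7)
3P: (9, 7) + (16, 3). λ = (3 - 7)/(16 - 9) ≡ 19/7 mod 23. 7⁻¹ ≡ 10 (mod 23), so λ ≡ 6.
  x = λ² - 9 - 16 = 36 - 25 ≡ 11; y = λ·(9 - 11) - 7 ≡ 4. → (11, 4)
4P: (11, 4) + (16, 3). λ = (3 - 4)/(16 - 11) ≡ 22/5 mod 23. 5⁻¹ ≡ 14 (mod 23), so λ ≡ 9.
  x = λ² - 11 - 16 = 81 - 27 ≡ 8; y = λ·(11 - 8) - 4 ≡ 0. → (8, 0)
5P: (8, 0) + (16, 3). λ = (3 - 0)/(16 - 8) ≡ 3/8 mod 23. 8⁻¹ ≡ 3 (mod 23) since 8·3 = 24 ≡ 1, so λ ≡ 9.
  x = λ² - 8 - 16 = 81 - 24 ≡ 11; y = λ·(8 - 11) - 0 ≡ 19. → (11, 19)
6P: (11, 19) + (16, 3). λ = (3 - 19)/(16 - 11) ≡ 7/5 mod 23. 5⁻¹ ≡ 14 (mod 23) since 5·14 = 70 ≡ 1, so λ ≡ 6.
  x = λ² - 11 - 16 = 36 - 27 ≡ 9; y = λ·(11 - 9) - 19 ≡ 16. → (9, 16)
7P: (9, 16) + (16, 3). λ = (3 - 16)/(16 - 9) ≡ 10/7 mod 23. 7⁻¹ ≡ 10 (mod 23) since 7·10 = 70 ≡ 1, so λ ≡ 8.
  x = λ² - 9 - 16 = 64 - 25 ≡ 16; y = λ·(9 - 16) - 16 ≡ 20. → (16, 20)
8P: (16, 20) + (16, 3): same x and y₁ ≡ -y₂, so the sum is the point at infinity.
8P = the point at infinity, so the order is 8.

8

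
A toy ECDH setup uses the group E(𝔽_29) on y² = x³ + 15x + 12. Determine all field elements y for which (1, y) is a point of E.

x³ + 15x + 12 = 28 ≡ 28 (mod 29).
Square roots of 28 mod 29: 12 and 17 (since 12² = 144 ≡ 28).

12, 17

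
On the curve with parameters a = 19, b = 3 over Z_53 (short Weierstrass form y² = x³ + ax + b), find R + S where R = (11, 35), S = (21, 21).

(6, 11)

(11, 35) + (21, 21). λ = (21 - 35)/(21 - 11) ≡ 39/10 mod 53. 10⁻¹ ≡ 16 (mod 53), so λ ≡ 41.
  x = λ² - 11 - 21 = 1681 - 32 ≡ 6; y = λ·(11 - 6) - 35 ≡ 11. → (6, 11)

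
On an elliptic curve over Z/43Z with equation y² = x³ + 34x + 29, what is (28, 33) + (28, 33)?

(11, 33)

tangent at (28, 33): λ = (3·28² + 34)/(2·33) ≡ 21/23. 23⁻¹ ≡ 15 (mod 43), so λ ≡ 21·15 ≡ 14.
  x = λ² - 28 - 28 = 196 - 56 ≡ 11; y = λ·(28 - 11) - 33 ≡ 33. → (11, 33)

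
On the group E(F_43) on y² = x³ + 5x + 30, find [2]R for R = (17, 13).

(40, 26)

tangent at (17, 13): λ = (3·17² + 5)/(2·13) ≡ 12/26. 26⁻¹ ≡ 5 (mod 43), so λ ≡ 12·5 ≡ 17.
  x = λ² - 17 - 17 = 289 - 34 ≡ 40; y = λ·(17 - 40) - 13 ≡ 26. → (40, 26)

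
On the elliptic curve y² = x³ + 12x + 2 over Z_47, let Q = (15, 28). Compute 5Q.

Double-and-add on 5 = (101)₂. Start with Q = (15, 28) for the leading 1-bit.
double: tangent at (15, 28): λ = (3·15² + 12)/(2·28) ≡ 29/9. 9⁻¹ ≡ 21 (mod 47), so λ ≡ 29·21 ≡ 45.
  x = λ² - 15 - 15 = 2025 - 30 ≡ 21; y = λ·(15 - 21) - 28 ≡ 31. → (21, 31)
double: tangent at (21, 31): λ = (3·21² + 12)/(2·31) ≡ 19/15. 15⁻¹ ≡ 22 (mod 47), so λ ≡ 19·22 ≡ 42.
  x = λ² - 21 - 21 = 1764 - 42 ≡ 30; y = λ·(21 - 30) - 31 ≡ 14. → (30, 14)
add Q: (30, 14) + (15, 28). λ = (28 - 14)/(15 - 30) ≡ 14/32 mod 47. 32⁻¹ ≡ 25 (mod 47), so λ ≡ 21.
  x = λ² - 30 - 15 = 441 - 45 ≡ 20; y = λ·(30 - 20) - 14 ≡ 8. → (20, 8)

(20, 8)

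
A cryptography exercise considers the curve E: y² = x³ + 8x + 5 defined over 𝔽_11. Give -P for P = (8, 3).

(8, 8)

-(8, 3) = (8, -3 mod 11) = (8, 8).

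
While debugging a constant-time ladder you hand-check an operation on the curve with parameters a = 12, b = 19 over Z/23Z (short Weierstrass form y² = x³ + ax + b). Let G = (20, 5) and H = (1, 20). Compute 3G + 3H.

(20, 5)

First 3G:
Repeated addition: build up to 3G.
2G: tangent at (20, 5): λ = (3·20² + 12)/(2·5) ≡ 16/10. 10⁻¹ ≡ 7 (mod 23), so λ ≡ 16·7 ≡ 20.
  x = λ² - 20 - 20 = 400 - 40 ≡ 15; y = λ·(20 - 15) - 5 ≡ 3. → (15, 3)
3G: (15, 3) + (20, 5). λ = (5 - 3)/(20 - 15) ≡ 2/5 mod 23. 5⁻¹ ≡ 14 (mod 23), so λ ≡ 5.
  x = λ² - 15 - 20 = 25 - 35 ≡ 13; y = λ·(15 - 13) - 3 ≡ 7. → (13, 7)
3G = (13, 7).
Next 3H:
Repeated addition: build up to 3H.
2H: tangent at (1, 20): λ = (3·1² + 12)/(2·20) ≡ 15/17. 17⁻¹ ≡ 19 (mod 23) since 17·19 = 323 ≡ 1, so λ ≡ 15·19 ≡ 9.
  x = λ² - 1 - 1 = 81 - 2 ≡ 10; y = λ·(1 - 10) - 20 ≡ 14. → (10, 14)
3H: (10, 14) + (1, 20). λ = (20 - 14)/(1 - 10) ≡ 6/14 mod 23. 14⁻¹ ≡ 5 (mod 23), so λ ≡ 7.
  x = λ² - 10 - 1 = 49 - 11 ≡ 15; y = λ·(10 - 15) - 14 ≡ 20. → (15, 20)
3H = (15, 20).
Finally 3G + 3H:
(13, 7) + (15, 20). λ = (20 - 7)/(15 - 13) ≡ 13/2 mod 23. 2⁻¹ ≡ 12 (mod 23) since 2·12 = 24 ≡ 1, so λ ≡ 18.
  x = λ² - 13 - 15 = 324 - 28 ≡ 20; y = λ·(13 - 20) - 7 ≡ 5. → (20, 5)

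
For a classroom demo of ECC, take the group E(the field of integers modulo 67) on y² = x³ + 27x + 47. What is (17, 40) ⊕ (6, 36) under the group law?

(17, 40) + (6, 36). λ = (36 - 40)/(6 - 17) ≡ 63/56 mod 67. 56⁻¹ ≡ 6 (mod 67) since 56·6 = 336 ≡ 1, so λ ≡ 43.
  x = λ² - 17 - 6 = 1849 - 23 ≡ 17; y = λ·(17 - 17) - 40 ≡ 27. → (17, 27)

(17, 27)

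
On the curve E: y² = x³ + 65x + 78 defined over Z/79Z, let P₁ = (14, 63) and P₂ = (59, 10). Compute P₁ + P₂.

(29, 60)

(14, 63) + (59, 10). λ = (10 - 63)/(59 - 14) ≡ 26/45 mod 79. 45⁻¹ ≡ 72 (mod 79), so λ ≡ 55.
  x = λ² - 14 - 59 = 3025 - 73 ≡ 29; y = λ·(14 - 29) - 63 ≡ 60. → (29, 60)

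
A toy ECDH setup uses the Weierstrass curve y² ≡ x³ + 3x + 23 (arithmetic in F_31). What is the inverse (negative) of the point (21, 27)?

(21, 4)

-(21, 27) = (21, -27 mod 31) = (21, 4).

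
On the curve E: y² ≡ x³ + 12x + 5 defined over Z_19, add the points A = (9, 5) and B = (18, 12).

(17, 12)

(9, 5) + (18, 12). λ = (12 - 5)/(18 - 9) ≡ 7/9 mod 19. 9⁻¹ ≡ 17 (mod 19) since 9·17 = 153 ≡ 1, so λ ≡ 5.
  x = λ² - 9 - 18 = 25 - 27 ≡ 17; y = λ·(9 - 17) - 5 ≡ 12. → (17, 12)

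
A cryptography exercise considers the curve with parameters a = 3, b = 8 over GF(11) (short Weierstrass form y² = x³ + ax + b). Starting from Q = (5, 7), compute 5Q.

Double-and-add on 5 = (101)₂. Start with Q = (5, 7) for the leading 1-bit.
double: tangent at (5, 7): λ = (3·5² + 3)/(2·7) ≡ 1/3. 3⁻¹ ≡ 4 (mod 11), so λ ≡ 1·4 ≡ 4.
  x = λ² - 5 - 5 = 16 - 10 ≡ 6; y = λ·(5 - 6) - 7 ≡ 0. → (6, 0)
double: (6, 0) + (6, 0): same x and y₁ ≡ -y₂, so the sum is O.
add Q: O + (5, 7) = (5, 7) (identity).

(5, 7)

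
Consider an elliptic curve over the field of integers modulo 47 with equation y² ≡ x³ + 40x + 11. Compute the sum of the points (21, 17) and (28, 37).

(21, 17) + (28, 37). λ = (37 - 17)/(28 - 21) ≡ 20/7 mod 47. 7⁻¹ ≡ 27 (mod 47), so λ ≡ 23.
  x = λ² - 21 - 28 = 529 - 49 ≡ 10; y = λ·(21 - 10) - 17 ≡ 1. → (10, 1)

(10, 1)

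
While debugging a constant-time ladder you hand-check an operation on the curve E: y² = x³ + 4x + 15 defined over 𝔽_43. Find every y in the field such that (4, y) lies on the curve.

3, 40

x³ + 4x + 15 = 95 ≡ 9 (mod 43).
Square roots of 9 mod 43: 3 and 40 (since 3² = 9 ≡ 9).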